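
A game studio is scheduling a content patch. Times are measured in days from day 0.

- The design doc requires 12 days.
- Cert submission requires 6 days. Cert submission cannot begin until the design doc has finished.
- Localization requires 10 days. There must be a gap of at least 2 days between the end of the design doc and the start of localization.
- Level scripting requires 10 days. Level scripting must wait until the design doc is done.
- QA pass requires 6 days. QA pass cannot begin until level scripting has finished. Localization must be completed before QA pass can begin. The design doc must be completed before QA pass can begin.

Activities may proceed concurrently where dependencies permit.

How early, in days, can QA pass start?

The design doc can start immediately at day 0; it finishes at day 12.
After the design doc (finishes day 12, plus 2-day gap → day 14), localization can start at day 14 and finishes at day 24.
After the design doc (finishes day 12), level scripting can start at day 12 and finishes at day 22.
QA pass waits on level scripting (finishes day 22); localization (finishes day 24); the design doc (finishes day 12). The latest of these is day 24, which is the earliest QA pass can start.

24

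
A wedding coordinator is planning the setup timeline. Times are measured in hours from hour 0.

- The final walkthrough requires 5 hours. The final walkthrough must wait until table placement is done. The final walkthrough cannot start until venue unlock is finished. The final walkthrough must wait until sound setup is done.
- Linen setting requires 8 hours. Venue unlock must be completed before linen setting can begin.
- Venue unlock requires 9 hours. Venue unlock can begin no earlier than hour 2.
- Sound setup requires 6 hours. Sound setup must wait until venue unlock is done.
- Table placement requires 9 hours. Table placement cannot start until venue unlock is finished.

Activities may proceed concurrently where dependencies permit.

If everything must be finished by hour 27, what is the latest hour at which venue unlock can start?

Nothing follows the final walkthrough; the deadline of hour 27 is its only limit. It must start by 27 − 5 = hour 22.
Table placement feeds into the final walkthrough (must start by hour 22); so table placement must finish by hour 22 and therefore start by hour 13.
Linen setting has no dependents, so it just needs to finish by hour 27. Starting by 27 − 8 = hour 19 achieves that.
Sound setup has to be done before the final walkthrough (must start by hour 22). That means finishing by hour 22, i.e. starting by 22 − 6 = hour 16.
For venue unlock: table placement (must start by hour 13); linen setting (must start by hour 19); sound setup (must start by hour 16); the final walkthrough (must start by hour 22). The most restrictive is hour 13; with a 9-hour duration, venue unlock must start by hour 4.

4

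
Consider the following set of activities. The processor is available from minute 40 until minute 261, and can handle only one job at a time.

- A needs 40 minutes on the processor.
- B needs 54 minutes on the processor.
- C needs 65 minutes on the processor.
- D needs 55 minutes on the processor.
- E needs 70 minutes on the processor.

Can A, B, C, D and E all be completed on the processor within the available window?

The processor window is 261 − 40 = 221 minutes.
Running back to back, the jobs need 40 + 54 + 65 + 55 + 70 = 284 minutes on the processor.
Since 284 > 221, they cannot all fit.

No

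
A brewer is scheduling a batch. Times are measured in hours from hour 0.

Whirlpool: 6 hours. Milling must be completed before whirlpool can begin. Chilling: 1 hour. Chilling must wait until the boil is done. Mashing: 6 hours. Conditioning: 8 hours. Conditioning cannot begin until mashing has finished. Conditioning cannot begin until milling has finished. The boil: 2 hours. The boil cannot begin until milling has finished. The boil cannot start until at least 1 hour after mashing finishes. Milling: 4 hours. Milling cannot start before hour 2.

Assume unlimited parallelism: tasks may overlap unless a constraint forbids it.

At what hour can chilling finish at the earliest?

Mashing has no prerequisites, so it starts at hour 0 and finishes at hour 6.
After its own release at hour 2, milling can start at hour 2 and finishes at hour 6.
The boil needs all of milling (finishes hour 6); mashing (finishes hour 6, plus 1-hour gap → hour 7). That puts its earliest start at hour 7; it finishes at 7 + 2 = hour 9.
After the boil (finishes hour 9), chilling can start at hour 9 and finishes at hour 10.

10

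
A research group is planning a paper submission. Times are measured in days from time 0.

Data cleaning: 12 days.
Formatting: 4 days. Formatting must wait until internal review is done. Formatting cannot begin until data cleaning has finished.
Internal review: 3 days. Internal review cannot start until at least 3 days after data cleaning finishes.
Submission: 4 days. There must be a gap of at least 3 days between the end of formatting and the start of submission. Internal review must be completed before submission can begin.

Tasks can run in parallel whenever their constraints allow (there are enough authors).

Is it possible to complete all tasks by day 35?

Data cleaning can start immediately at day 0; it finishes at day 12.
Internal review cannot begin until data cleaning (finishes day 12, plus 3-day gap → day 15). It runs from day 15 to 15 + 3 = day 18.
For formatting: internal review (finishes day 18); data cleaning (finishes day 12). Taking the maximum gives a start of day 18, and it finishes at 18 + 4 = day 22.
Submission has to wait for formatting (finishes day 22, plus 3-day gap → day 25); internal review (finishes day 18). The latest of these is day 25, so submission runs day 25 to 25 + 4 = day 29.
Every task is finished by day 29, which is no later than the deadline of 35, so the schedule is feasible.

Yes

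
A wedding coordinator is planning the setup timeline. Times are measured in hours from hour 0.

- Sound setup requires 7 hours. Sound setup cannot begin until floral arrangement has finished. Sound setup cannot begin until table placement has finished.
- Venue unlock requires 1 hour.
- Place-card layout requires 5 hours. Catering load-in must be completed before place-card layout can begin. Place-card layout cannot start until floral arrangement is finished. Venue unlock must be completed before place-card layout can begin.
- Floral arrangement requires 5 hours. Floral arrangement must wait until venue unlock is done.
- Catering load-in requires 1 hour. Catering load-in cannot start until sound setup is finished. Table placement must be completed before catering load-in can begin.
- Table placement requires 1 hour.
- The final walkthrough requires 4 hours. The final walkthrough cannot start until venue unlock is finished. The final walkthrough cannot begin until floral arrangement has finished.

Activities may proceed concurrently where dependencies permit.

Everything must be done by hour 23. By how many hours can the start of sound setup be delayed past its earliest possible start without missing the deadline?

Table placement can start immediately at hour 0; it finishes at hour 1.
Venue unlock has no prerequisites, so it starts at hour 0 and finishes at hour 1.
Floral arrangement waits on venue unlock (finishes hour 1), so it starts at hour 1 and finishes at 1 + 5 = hour 6.
For sound setup: floral arrangement (finishes hour 6); table placement (finishes hour 1). Taking the maximum gives a start of hour 6, and it finishes at 6 + 7 = hour 13.

Working backward from the deadline:
Place-card layout has no dependents, so it just needs to finish by hour 23. Starting by 23 − 5 = hour 18 achieves that.
Since place-card layout (must start by hour 18) depends on it, catering load-in must finish by hour 18. Backing off its 1-hour duration gives a latest start of hour 17.
Since catering load-in (must start by hour 17) depends on it, sound setup must finish by hour 17. Backing off its 7-hour duration gives a latest start of hour 10.
So sound setup can start as early as hour 6 and as late as hour 10, giving 10 − 6 = 4 hours of slack.

4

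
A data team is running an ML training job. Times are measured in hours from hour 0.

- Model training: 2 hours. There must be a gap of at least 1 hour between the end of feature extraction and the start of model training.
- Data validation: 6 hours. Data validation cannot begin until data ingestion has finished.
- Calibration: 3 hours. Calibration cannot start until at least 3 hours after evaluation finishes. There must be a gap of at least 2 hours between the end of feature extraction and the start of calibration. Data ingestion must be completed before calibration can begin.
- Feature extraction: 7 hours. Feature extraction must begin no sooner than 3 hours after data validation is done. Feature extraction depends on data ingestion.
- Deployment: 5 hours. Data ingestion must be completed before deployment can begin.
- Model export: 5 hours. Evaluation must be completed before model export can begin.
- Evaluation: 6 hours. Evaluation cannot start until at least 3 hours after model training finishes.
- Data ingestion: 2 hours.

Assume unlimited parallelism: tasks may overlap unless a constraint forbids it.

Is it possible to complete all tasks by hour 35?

No

Data ingestion has no prerequisites, so it starts at hour 0 and finishes at hour 2.
After data ingestion (finishes hour 2), deployment can start at hour 2 and finishes at hour 7.
Data validation waits on data ingestion (finishes hour 2), so it starts at hour 2 and finishes at 2 + 6 = hour 8.
Feature extraction needs all of data validation (finishes hour 8, plus 3-hour gap → hour 11); data ingestion (finishes hour 2). That puts its earliest start at hour 11; it finishes at 11 + 7 = hour 18.
Model training cannot begin until feature extraction (finishes hour 18, plus 1-hour gap → hour 19). It runs from hour 19 to 19 + 2 = hour 21.
Evaluation cannot begin until model training (finishes hour 21, plus 3-hour gap → hour 24). It runs from hour 24 to 24 + 6 = hour 30.
After evaluation (finishes hour 30), model export can start at hour 30 and finishes at hour 35.
For calibration: evaluation (finishes hour 30, plus 3-hour gap → hour 33); feature extraction (finishes hour 18, plus 2-hour gap → hour 20); data ingestion (finishes hour 2). Taking the maximum gives a start of hour 33, and it finishes at 33 + 3 = hour 36.
The earliest everything can be done is hour 36, which is after the deadline of 35, so it is not possible.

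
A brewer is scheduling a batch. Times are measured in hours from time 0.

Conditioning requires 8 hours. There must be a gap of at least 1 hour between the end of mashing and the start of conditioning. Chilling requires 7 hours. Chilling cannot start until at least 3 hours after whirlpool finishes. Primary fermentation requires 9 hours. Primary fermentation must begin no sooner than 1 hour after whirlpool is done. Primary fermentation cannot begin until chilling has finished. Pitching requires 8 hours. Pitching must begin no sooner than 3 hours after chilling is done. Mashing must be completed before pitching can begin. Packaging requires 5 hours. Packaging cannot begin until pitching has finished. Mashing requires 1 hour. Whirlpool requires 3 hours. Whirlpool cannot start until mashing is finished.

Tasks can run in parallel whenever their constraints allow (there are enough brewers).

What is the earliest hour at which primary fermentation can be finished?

23

Mashing has no prerequisites, so it starts at hour 0 and finishes at hour 1.
After mashing (finishes hour 1), whirlpool can start at hour 1 and finishes at hour 4.
Chilling waits on whirlpool (finishes hour 4, plus 3-hour gap → hour 7), so it starts at hour 7 and finishes at 7 + 7 = hour 14.
Primary fermentation has to wait for whirlpool (finishes hour 4, plus 1-hour gap → hour 5); chilling (finishes hour 14). The latest of these is hour 14, so primary fermentation runs hour 14 to 14 + 9 = hour 23.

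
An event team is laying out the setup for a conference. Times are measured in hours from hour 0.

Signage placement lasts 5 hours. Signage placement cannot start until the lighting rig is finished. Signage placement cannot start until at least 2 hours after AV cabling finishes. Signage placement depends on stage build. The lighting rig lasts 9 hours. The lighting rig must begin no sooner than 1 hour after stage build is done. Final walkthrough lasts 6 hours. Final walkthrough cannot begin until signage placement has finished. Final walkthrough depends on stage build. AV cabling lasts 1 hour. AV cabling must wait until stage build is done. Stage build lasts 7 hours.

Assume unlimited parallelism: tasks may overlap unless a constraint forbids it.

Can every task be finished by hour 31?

Nothing blocks stage build, so it runs from hour 0 to hour 7.
AV cabling cannot begin until stage build (finishes hour 7). It runs from hour 7 to 7 + 1 = hour 8.
The lighting rig waits on stage build (finishes hour 7, plus 1-hour gap → hour 8), so it starts at hour 8 and finishes at 8 + 9 = hour 17.
Signage placement needs all of the lighting rig (finishes hour 17); AV cabling (finishes hour 8, plus 2-hour gap → hour 10); stage build (finishes hour 7). That puts its earliest start at hour 17; it finishes at 17 + 5 = hour 22.
Final walkthrough has to wait for signage placement (finishes hour 22); stage build (finishes hour 7). The latest of these is hour 22, so final walkthrough runs hour 22 to 22 + 6 = hour 28.
Every task is finished by hour 28, which is no later than the deadline of 31, so the schedule is feasible.

Yes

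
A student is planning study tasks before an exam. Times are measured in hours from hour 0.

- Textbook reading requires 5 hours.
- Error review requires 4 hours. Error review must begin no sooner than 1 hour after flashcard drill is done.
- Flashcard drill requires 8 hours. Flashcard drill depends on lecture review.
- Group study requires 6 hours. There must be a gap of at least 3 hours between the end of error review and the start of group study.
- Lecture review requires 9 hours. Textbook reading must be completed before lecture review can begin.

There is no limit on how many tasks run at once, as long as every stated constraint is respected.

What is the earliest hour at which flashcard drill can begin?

Textbook reading can start immediately at hour 0; it finishes at hour 5.
Lecture review waits on textbook reading (finishes hour 5), so it starts at hour 5 and finishes at 5 + 9 = hour 14.
Flashcard drill waits on lecture review (finishes hour 14), so the earliest it can start is hour 14.

14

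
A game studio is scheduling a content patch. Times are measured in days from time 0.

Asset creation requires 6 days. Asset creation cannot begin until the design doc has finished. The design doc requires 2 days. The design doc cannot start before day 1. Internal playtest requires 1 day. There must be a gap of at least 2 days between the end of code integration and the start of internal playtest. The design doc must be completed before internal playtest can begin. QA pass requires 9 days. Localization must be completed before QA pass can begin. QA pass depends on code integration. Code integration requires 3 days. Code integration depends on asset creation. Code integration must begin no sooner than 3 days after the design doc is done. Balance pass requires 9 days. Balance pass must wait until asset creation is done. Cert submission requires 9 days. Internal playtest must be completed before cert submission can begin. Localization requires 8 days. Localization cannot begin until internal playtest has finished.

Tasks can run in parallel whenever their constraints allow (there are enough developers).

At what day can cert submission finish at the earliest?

24

After its own release at day 1, the design doc can start at day 1 and finishes at day 3.
After the design doc (finishes day 3), asset creation can start at day 3 and finishes at day 9.
Code integration needs all of asset creation (finishes day 9); the design doc (finishes day 3, plus 3-day gap → day 6). That puts its earliest start at day 9; it finishes at 9 + 3 = day 12.
Internal playtest has to wait for code integration (finishes day 12, plus 2-day gap → day 14); the design doc (finishes day 3). The latest of these is day 14, so internal playtest runs day 14 to 14 + 1 = day 15.
Cert submission cannot begin until internal playtest (finishes day 15). It runs from day 15 to 15 + 9 = day 24.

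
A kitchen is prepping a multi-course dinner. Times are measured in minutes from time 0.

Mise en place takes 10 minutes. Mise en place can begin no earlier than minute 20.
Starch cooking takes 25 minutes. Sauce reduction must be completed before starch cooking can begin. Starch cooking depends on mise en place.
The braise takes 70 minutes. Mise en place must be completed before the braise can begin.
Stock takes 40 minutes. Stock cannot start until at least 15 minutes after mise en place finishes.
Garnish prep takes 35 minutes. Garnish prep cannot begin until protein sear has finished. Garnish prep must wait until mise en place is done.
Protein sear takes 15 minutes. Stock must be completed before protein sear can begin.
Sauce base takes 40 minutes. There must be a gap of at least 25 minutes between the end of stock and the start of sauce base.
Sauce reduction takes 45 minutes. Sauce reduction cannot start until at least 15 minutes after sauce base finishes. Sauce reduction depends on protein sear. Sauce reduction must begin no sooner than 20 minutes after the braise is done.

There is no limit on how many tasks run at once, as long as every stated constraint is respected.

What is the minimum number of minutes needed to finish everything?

235

Mise en place cannot begin until its own release at minute 20. It runs from minute 20 to 20 + 10 = minute 30.
The braise cannot begin until mise en place (finishes minute 30). It runs from minute 30 to 30 + 70 = minute 100.
Stock waits on mise en place (finishes minute 30, plus 15-minute gap → minute 45), so it starts at minute 45 and finishes at 45 + 40 = minute 85.
Protein sear waits on stock (finishes minute 85), so it starts at minute 85 and finishes at 85 + 15 = minute 100.
Garnish prep has to wait for protein sear (finishes minute 100); mise en place (finishes minute 30). The latest of these is minute 100, so garnish prep runs minute 100 to 100 + 35 = minute 135.
Sauce base waits on stock (finishes minute 85, plus 25-minute gap → minute 110), so it starts at minute 110 and finishes at 110 + 40 = minute 150.
Sauce reduction has to wait for sauce base (finishes minute 150, plus 15-minute gap → minute 165); protein sear (finishes minute 100); the braise (finishes minute 100, plus 20-minute gap → minute 120). The latest of these is minute 165, so sauce reduction runs minute 165 to 165 + 45 = minute 210.
For starch cooking: sauce reduction (finishes minute 210); mise en place (finishes minute 30). Taking the maximum gives a start of minute 210, and it finishes at 210 + 25 = minute 235.
All tasks are finished once the last one completes. Finish times: Mise en place at 30, Stock at 85, Sauce base at 150, The braise at 100, Protein sear at 100, Sauce reduction at 210, Starch cooking at 235, Garnish prep at 135. The latest is minute 235.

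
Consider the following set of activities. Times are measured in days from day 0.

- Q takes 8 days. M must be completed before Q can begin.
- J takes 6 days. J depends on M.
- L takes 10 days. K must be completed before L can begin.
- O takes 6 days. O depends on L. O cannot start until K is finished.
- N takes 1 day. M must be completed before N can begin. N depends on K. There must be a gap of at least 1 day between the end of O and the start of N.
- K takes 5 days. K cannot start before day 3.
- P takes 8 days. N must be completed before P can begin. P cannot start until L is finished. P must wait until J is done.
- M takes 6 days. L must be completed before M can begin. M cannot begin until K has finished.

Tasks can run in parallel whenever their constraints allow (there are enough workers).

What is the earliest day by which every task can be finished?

38

After its own release at day 3, K can start at day 3 and finishes at day 8.
L cannot begin until K (finishes day 8). It runs from day 8 to 8 + 10 = day 18.
O needs all of L (finishes day 18); K (finishes day 8). That puts its earliest start at day 18; it finishes at 18 + 6 = day 24.
M cannot start until L (finishes day 18); K (finishes day 8). The controlling bound is day 18, so M finishes at 18 + 6 = day 24.
After M (finishes day 24), Q can start at day 24 and finishes at day 32.
N cannot start until M (finishes day 24); K (finishes day 8); O (finishes day 24, plus 1-day gap → day 25). The controlling bound is day 25, so N finishes at 25 + 1 = day 26.
After M (finishes day 24), J can start at day 24 and finishes at day 30.
P has to wait for N (finishes day 26); L (finishes day 18); J (finishes day 30). The latest of these is day 30, so P runs day 30 to 30 + 8 = day 38.
All tasks are finished once the last one completes. Finish times: J at 30, K at 8, L at 18, M at 24, N at 26, O at 24, P at 38, Q at 32. The latest is day 38.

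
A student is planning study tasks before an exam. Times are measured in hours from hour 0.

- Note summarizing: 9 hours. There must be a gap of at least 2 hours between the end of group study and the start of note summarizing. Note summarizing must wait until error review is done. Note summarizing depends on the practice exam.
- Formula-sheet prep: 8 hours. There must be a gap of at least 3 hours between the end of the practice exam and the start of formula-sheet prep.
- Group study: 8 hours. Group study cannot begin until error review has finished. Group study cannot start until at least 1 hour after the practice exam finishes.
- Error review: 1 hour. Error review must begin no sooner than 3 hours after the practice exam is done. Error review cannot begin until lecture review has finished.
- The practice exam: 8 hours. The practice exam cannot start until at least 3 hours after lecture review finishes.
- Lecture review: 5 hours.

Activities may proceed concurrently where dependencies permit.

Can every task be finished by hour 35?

Lecture review has no prerequisites, so it starts at hour 0 and finishes at hour 5.
After lecture review (finishes hour 5, plus 3-hour gap → hour 8), the practice exam can start at hour 8 and finishes at hour 16.
After the practice exam (finishes hour 16, plus 3-hour gap → hour 19), formula-sheet prep can start at hour 19 and finishes at hour 27.
Error review needs all of the practice exam (finishes hour 16, plus 3-hour gap → hour 19); lecture review (finishes hour 5). That puts its earliest start at hour 19; it finishes at 19 + 1 = hour 20.
For group study: error review (finishes hour 20); the practice exam (finishes hour 16, plus 1-hour gap → hour 17). Taking the maximum gives a start of hour 20, and it finishes at 20 + 8 = hour 28.
Note summarizing has to wait for group study (finishes hour 28, plus 2-hour gap → hour 30); error review (finishes hour 20); the practice exam (finishes hour 16). The latest of these is hour 30, so note summarizing runs hour 30 to 30 + 9 = hour 39.
The earliest everything can be done is hour 39, which is after the deadline of 35, so it is not possible.

No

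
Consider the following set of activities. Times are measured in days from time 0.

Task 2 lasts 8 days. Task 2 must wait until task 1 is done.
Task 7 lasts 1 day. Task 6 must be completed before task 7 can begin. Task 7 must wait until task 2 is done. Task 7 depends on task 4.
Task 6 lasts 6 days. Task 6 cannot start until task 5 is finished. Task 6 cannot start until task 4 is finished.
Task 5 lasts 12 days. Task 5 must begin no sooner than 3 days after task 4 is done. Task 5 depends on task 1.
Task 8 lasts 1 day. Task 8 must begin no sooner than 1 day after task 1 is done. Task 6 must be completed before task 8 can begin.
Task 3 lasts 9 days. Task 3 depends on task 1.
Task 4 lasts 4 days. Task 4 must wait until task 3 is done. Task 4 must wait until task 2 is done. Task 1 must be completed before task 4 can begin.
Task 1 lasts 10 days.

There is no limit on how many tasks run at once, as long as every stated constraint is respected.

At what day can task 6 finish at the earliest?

Task 1 has no prerequisites, so it starts at day 0 and finishes at day 10.
After task 1 (finishes day 10), task 3 can start at day 10 and finishes at day 19.
Task 2 cannot begin until task 1 (finishes day 10). It runs from day 10 to 10 + 8 = day 18.
Task 4 needs all of task 3 (finishes day 19); task 2 (finishes day 18); task 1 (finishes day 10). That puts its earliest start at day 19; it finishes at 19 + 4 = day 23.
Task 5 has to wait for task 4 (finishes day 23, plus 3-day gap → day 26); task 1 (finishes day 10). The latest of these is day 26, so task 5 runs day 26 to 26 + 12 = day 38.
For task 6: task 5 (finishes day 38); task 4 (finishes day 23). Taking the maximum gives a start of day 38, and it finishes at 38 + 6 = day 44.

44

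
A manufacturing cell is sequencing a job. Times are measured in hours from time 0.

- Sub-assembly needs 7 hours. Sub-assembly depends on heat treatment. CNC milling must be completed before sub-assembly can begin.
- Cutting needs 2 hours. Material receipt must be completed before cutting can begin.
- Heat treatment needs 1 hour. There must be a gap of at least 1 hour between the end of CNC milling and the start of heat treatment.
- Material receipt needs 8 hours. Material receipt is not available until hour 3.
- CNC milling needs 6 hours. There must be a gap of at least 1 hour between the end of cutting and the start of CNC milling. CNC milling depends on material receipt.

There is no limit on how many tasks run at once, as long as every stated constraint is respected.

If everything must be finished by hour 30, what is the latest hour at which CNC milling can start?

15

Nothing follows sub-assembly; the deadline of hour 30 is its only limit. It must start by 30 − 7 = hour 23.
Heat treatment feeds into sub-assembly (must start by hour 23); so heat treatment must finish by hour 23 and therefore start by hour 22.
CNC milling has several dependents: heat treatment (must start by hour 22, minus 1-hour gap → hour 21); sub-assembly (must start by hour 23). The earliest of those limits is hour 21, so CNC milling must start by 21 − 6 = hour 15.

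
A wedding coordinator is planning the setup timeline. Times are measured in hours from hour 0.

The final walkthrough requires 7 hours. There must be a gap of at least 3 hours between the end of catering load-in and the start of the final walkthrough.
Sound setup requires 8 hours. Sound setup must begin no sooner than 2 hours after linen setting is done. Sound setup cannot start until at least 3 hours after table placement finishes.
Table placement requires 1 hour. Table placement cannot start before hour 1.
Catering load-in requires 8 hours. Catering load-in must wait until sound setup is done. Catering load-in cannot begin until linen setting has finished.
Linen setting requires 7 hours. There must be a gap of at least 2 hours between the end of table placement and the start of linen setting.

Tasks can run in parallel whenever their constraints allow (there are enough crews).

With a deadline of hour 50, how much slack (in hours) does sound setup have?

Table placement cannot begin until its own release at hour 1. It runs from hour 1 to 1 + 1 = hour 2.
Linen setting waits on table placement (finishes hour 2, plus 2-hour gap → hour 4), so it starts at hour 4 and finishes at 4 + 7 = hour 11.
Sound setup has to wait for linen setting (finishes hour 11, plus 2-hour gap → hour 13); table placement (finishes hour 2, plus 3-hour gap → hour 5). The latest of these is hour 13, so sound setup runs hour 13 to 13 + 8 = hour 21.

Working backward from the deadline:
Nothing follows the final walkthrough; the deadline of hour 50 is its only limit. It must start by 50 − 7 = hour 43.
Catering load-in feeds into the final walkthrough (must start by hour 43, minus 3-hour gap → hour 40); so catering load-in must finish by hour 40 and therefore start by hour 32.
Sound setup feeds into catering load-in (must start by hour 32); so sound setup must finish by hour 32 and therefore start by hour 24.
So sound setup can start as early as hour 13 and as late as hour 24, giving 24 − 13 = 11 hours of slack.

11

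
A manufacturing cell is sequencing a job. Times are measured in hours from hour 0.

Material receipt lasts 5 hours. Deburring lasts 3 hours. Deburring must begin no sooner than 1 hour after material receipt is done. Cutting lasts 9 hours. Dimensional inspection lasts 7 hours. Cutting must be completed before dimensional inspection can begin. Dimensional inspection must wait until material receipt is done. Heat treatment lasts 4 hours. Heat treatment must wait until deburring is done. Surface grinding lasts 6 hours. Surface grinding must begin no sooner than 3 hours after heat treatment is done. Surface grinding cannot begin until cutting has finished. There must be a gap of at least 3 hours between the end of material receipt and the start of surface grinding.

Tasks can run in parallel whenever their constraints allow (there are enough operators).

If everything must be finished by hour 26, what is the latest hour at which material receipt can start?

4

Nothing follows surface grinding; the deadline of hour 26 is its only limit. It must start by 26 − 6 = hour 20.
Heat treatment feeds into surface grinding (must start by hour 20, minus 3-hour gap → hour 17); so heat treatment must finish by hour 17 and therefore start by hour 13.
Since heat treatment (must start by hour 13) depends on it, deburring must finish by hour 13. Backing off its 3-hour duration gives a latest start of hour 10.
Dimensional inspection has no dependents, so it just needs to finish by hour 26. Starting by 26 − 7 = hour 19 achieves that.
Material receipt feeds deburring (must start by hour 10, minus 1-hour gap → hour 9); surface grinding (must start by hour 20, minus 3-hour gap → hour 17); dimensional inspection (must start by hour 19). Taking the minimum, material receipt must finish by hour 9 and start by 9 − 5 = hour 4.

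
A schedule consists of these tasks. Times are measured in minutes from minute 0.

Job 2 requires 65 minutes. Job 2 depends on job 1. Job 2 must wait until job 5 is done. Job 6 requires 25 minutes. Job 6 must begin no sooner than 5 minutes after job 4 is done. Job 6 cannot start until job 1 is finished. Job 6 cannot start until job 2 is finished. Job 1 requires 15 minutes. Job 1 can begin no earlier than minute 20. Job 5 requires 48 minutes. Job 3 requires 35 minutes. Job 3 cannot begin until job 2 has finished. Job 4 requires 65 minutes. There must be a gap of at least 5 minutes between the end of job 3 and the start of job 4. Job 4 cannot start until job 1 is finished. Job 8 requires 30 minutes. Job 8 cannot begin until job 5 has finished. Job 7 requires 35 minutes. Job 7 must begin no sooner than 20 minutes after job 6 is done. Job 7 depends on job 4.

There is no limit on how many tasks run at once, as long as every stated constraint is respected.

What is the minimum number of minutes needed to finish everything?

Job 5 can start immediately at minute 0; it finishes at minute 48.
After job 5 (finishes minute 48), job 8 can start at minute 48 and finishes at minute 78.
After its own release at minute 20, job 1 can start at minute 20 and finishes at minute 35.
Job 2 has to wait for job 1 (finishes minute 35); job 5 (finishes minute 48). The latest of these is minute 48, so job 2 runs minute 48 to 48 + 65 = minute 113.
Job 3 cannot begin until job 2 (finishes minute 113). It runs from minute 113 to 113 + 35 = minute 148.
For job 4: job 3 (finishes minute 148, plus 5-minute gap → minute 153); job 1 (finishes minute 35). Taking the maximum gives a start of minute 153, and it finishes at 153 + 65 = minute 218.
Job 6 needs all of job 4 (finishes minute 218, plus 5-minute gap → minute 223); job 1 (finishes minute 35); job 2 (finishes minute 113). That puts its earliest start at minute 223; it finishes at 223 + 25 = minute 248.
Job 7 cannot start until job 6 (finishes minute 248, plus 20-minute gap → minute 268); job 4 (finishes minute 218). The controlling bound is minute 268, so job 7 finishes at 268 + 35 = minute 303.
All tasks are finished once the last one completes. Finish times: Job 1 at 35, Job 2 at 113, Job 3 at 148, Job 4 at 218, Job 5 at 48, Job 6 at 248, Job 7 at 303, Job 8 at 78. The latest is minute 303.

303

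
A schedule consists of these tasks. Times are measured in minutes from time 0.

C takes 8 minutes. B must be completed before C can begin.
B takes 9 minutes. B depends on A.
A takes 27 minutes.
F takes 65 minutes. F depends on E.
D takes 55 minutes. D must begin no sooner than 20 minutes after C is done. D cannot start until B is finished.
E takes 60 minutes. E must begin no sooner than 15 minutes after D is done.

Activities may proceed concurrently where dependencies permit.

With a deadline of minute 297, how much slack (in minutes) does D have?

Nothing blocks A, so it runs from minute 0 to minute 27.
After A (finishes minute 27), B can start at minute 27 and finishes at minute 36.
C waits on B (finishes minute 36), so it starts at minute 36 and finishes at 36 + 8 = minute 44.
For D: C (finishes minute 44, plus 20-minute gap → minute 64); B (finishes minute 36). Taking the maximum gives a start of minute 64, and it finishes at 64 + 55 = minute 119.

Working backward from the deadline:
F must finish by minute 297; it takes 65 minutes, so it must start by 297 − 65 = minute 232.
E must finish before F (must start by minute 232). With a 60-minute duration, E must start by 232 − 60 = minute 172.
D must finish before E (must start by minute 172, minus 15-minute gap → minute 157). With a 55-minute duration, D must start by 157 − 55 = minute 102.
So D can start as early as minute 64 and as late as minute 102, giving 102 − 64 = 38 minutes of slack.

38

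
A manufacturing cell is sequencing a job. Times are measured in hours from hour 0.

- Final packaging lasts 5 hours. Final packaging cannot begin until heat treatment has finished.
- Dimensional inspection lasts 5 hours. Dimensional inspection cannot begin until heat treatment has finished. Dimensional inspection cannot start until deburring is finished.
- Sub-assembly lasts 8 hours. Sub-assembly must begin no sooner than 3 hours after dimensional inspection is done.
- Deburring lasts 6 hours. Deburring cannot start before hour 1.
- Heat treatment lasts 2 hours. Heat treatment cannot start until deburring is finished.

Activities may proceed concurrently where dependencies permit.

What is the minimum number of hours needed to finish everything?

After its own release at hour 1, deburring can start at hour 1 and finishes at hour 7.
Heat treatment waits on deburring (finishes hour 7), so it starts at hour 7 and finishes at 7 + 2 = hour 9.
Final packaging cannot begin until heat treatment (finishes hour 9). It runs from hour 9 to 9 + 5 = hour 14.
Dimensional inspection cannot start until heat treatment (finishes hour 9); deburring (finishes hour 7). The controlling bound is hour 9, so dimensional inspection finishes at 9 + 5 = hour 14.
After dimensional inspection (finishes hour 14, plus 3-hour gap → hour 17), sub-assembly can start at hour 17 and finishes at hour 25.
All tasks are finished once the last one completes. Finish times: Deburring at 7, Heat treatment at 9, Dimensional inspection at 14, Sub-assembly at 25, Final packaging at 14. The latest is hour 25.

25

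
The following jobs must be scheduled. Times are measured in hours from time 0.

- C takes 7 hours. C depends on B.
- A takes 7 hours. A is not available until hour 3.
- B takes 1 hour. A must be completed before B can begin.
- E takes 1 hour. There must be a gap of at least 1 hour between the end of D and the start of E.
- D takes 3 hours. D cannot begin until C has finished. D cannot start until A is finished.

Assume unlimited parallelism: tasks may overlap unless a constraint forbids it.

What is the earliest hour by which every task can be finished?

A cannot begin until its own release at hour 3. It runs from hour 3 to 3 + 7 = hour 10.
B waits on A (finishes hour 10), so it starts at hour 10 and finishes at 10 + 1 = hour 11.
After B (finishes hour 11), C can start at hour 11 and finishes at hour 18.
D has to wait for C (finishes hour 18); A (finishes hour 10). The latest of these is hour 18, so D runs hour 18 to 18 + 3 = hour 21.
E cannot begin until D (finishes hour 21, plus 1-hour gap → hour 22). It runs from hour 22 to 22 + 1 = hour 23.
All tasks are finished once the last one completes. Finish times: A at 10, B at 11, C at 18, D at 21, E at 23. The latest is hour 23.

23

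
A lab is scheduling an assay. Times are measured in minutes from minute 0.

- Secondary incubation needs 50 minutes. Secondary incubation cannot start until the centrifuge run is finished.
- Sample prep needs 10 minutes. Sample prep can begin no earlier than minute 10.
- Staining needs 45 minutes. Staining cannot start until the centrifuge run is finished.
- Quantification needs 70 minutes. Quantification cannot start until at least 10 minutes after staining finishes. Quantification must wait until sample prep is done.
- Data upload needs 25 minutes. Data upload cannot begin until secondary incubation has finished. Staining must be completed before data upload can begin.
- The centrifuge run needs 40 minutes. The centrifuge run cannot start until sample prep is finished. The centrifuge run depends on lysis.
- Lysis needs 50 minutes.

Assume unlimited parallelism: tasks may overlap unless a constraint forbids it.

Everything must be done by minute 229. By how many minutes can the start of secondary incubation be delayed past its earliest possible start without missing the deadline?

64

Lysis has no prerequisites, so it starts at minute 0 and finishes at minute 50.
After its own release at minute 10, sample prep can start at minute 10 and finishes at minute 20.
The centrifuge run cannot start until sample prep (finishes minute 20); lysis (finishes minute 50). The controlling bound is minute 50, so the centrifuge run finishes at 50 + 40 = minute 90.
Secondary incubation waits on the centrifuge run (finishes minute 90), so it starts at minute 90 and finishes at 90 + 50 = minute 140.

Working backward from the deadline:
Data upload has no dependents, so it just needs to finish by minute 229. Starting by 229 − 25 = minute 204 achieves that.
Since data upload (must start by minute 204) depends on it, secondary incubation must finish by minute 204. Backing off its 50-minute duration gives a latest start of minute 154.
So secondary incubation can start as early as minute 90 and as late as minute 154, giving 154 − 90 = 64 minutes of slack.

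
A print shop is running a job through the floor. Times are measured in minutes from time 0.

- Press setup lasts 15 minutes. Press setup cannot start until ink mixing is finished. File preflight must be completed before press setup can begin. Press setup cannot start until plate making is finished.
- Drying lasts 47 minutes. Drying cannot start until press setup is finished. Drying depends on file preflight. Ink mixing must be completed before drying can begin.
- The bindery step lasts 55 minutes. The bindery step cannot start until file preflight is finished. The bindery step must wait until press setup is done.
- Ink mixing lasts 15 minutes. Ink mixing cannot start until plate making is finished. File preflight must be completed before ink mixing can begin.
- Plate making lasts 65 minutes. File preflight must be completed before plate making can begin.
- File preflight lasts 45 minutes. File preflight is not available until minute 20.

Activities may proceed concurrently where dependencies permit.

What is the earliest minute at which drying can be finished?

207

File preflight cannot begin until its own release at minute 20. It runs from minute 20 to 20 + 45 = minute 65.
Plate making waits on file preflight (finishes minute 65), so it starts at minute 65 and finishes at 65 + 65 = minute 130.
Ink mixing needs all of plate making (finishes minute 130); file preflight (finishes minute 65). That puts its earliest start at minute 130; it finishes at 130 + 15 = minute 145.
Press setup cannot start until ink mixing (finishes minute 145); file preflight (finishes minute 65); plate making (finishes minute 130). The controlling bound is minute 145, so press setup finishes at 145 + 15 = minute 160.
For drying: press setup (finishes minute 160); file preflight (finishes minute 65); ink mixing (finishes minute 145). Taking the maximum gives a start of minute 160, and it finishes at 160 + 47 = minute 207.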